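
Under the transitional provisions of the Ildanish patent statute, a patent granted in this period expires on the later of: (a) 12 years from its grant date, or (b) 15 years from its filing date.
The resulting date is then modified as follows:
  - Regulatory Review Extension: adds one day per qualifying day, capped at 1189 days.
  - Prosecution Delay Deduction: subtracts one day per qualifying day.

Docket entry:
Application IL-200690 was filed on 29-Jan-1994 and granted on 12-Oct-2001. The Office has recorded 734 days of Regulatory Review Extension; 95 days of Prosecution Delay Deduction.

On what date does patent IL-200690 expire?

2015-07-13

(a) grant + 12 years → 12 October 2013.
(b) filing + 15 years → 29 January 2009.
Later of the two: 12 October 2013.
Regulatory Review Extension: 734 days (within the 1189-day cap) → +734 days → 16 October 2015.
Prosecution Delay Deduction: −95 days → 13 July 2015.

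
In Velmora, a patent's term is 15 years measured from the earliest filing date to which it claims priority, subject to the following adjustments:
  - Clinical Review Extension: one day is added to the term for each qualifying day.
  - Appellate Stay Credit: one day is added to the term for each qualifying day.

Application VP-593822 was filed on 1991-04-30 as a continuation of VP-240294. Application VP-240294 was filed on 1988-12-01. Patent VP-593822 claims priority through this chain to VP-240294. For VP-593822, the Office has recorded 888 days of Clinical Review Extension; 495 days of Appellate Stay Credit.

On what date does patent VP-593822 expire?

2007-09-14

Earliest priority filing: 1 December 1988.
Base term: 1 December 1988 + 15 years → 1 December 2003.
Clinical Review Extension: +888 days → 7 May 2006.
Appellate Stay Credit: +495 days → 14 September 2007.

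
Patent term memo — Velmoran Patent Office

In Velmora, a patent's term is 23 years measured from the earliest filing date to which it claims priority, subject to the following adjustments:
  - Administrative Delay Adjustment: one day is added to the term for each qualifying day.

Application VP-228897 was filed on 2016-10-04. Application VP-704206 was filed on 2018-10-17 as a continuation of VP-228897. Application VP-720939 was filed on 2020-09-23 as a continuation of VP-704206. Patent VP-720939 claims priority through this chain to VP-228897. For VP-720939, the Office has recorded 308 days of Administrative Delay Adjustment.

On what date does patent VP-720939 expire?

Earliest priority filing: 4 October 2016.
Base term: 4 October 2016 + 23 years → 4 October 2039.
Administrative Delay Adjustment: +308 days → 7 August 2040.

2040-08-07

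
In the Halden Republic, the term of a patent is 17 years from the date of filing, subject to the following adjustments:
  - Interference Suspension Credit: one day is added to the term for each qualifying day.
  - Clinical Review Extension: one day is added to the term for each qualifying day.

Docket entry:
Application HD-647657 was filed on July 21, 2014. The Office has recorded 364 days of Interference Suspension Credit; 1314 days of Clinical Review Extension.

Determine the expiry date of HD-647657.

2036-02-23

Base term: filing date + 17 years → 21 July 2031.
Interference Suspension Credit: +364 days → 19 July 2032.
Clinical Review Extension: +1314 days → 23 February 2036.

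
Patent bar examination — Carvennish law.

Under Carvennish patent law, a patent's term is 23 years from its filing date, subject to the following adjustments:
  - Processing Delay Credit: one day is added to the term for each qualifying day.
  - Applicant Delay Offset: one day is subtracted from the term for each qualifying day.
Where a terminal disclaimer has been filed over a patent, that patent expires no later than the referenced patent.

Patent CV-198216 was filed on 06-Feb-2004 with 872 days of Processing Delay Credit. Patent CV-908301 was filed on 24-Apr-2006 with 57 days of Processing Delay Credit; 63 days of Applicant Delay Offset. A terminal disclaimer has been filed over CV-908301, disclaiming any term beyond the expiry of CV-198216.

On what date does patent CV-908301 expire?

2029-04-18

Natural term of CV-908301:
  Base: filing + 23 years → 24 April 2029.
  Processing Delay Credit: +57 days → 20 June 2029.
  Applicant Delay Offset: −63 days → 18 April 2029.
Expiry of referenced patent CV-198216:
  Base: filing + 23 years → 6 February 2027.
  Processing Delay Credit: +872 days → 27 June 2029.
Terminal disclaimer: CV-908301 expires on the earlier of 18 April 2029 and 27 June 2029.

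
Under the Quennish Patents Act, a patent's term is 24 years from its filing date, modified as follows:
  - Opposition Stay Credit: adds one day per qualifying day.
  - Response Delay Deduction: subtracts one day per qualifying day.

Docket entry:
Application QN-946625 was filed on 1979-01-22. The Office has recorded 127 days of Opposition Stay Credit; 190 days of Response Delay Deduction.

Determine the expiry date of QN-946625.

Base term: filing date + 24 years → 22 January 2003.
Opposition Stay Credit: +127 days → 29 May 2003.
Response Delay Deduction: −190 days → 20 November 2002.

2002-11-20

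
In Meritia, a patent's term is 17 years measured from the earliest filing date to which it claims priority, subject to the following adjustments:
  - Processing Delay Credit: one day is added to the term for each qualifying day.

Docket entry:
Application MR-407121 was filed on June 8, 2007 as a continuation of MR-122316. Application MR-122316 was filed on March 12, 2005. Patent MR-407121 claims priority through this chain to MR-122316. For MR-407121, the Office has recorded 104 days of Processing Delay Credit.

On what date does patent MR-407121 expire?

Earliest priority filing: 12 March 2005.
Base term: 12 March 2005 + 17 years → 12 March 2022.
Processing Delay Credit: +104 days → 24 June 2022.

2022-06-24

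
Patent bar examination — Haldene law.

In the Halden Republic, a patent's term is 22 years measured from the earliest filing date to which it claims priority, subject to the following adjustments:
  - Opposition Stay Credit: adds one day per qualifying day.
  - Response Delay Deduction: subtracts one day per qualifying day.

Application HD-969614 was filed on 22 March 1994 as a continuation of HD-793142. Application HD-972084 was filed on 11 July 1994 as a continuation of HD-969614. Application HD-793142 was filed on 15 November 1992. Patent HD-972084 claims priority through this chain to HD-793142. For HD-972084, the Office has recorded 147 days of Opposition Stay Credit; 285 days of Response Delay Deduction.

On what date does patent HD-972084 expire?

Earliest priority filing: 15 November 1992.
Base term: 15 November 1992 + 22 years → 15 November 2014.
Opposition Stay Credit: +147 days → 11 April 2015.
Response Delay Deduction: −285 days → 30 June 2014.

June 30, 2014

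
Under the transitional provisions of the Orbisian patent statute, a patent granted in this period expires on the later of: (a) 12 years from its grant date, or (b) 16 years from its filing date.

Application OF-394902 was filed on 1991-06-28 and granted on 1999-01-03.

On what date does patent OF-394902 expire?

2011-01-03

(a) grant + 12 years → 3 January 2011.
(b) filing + 16 years → 28 June 2007.
Later of the two: 3 January 2011.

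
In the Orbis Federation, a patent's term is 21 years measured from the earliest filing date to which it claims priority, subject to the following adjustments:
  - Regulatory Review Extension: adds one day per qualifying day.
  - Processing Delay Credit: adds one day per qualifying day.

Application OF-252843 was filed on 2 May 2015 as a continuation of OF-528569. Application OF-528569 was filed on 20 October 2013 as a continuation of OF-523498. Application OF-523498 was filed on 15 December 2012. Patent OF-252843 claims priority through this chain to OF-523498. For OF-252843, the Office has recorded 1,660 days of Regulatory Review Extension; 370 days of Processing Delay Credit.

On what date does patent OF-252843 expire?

Earliest priority filing: 15 December 2012.
Base term: 15 December 2012 + 21 years → 15 December 2033.
Regulatory Review Extension: +1660 days → 2 July 2038.
Processing Delay Credit: +370 days → 7 July 2039.

July 7, 2039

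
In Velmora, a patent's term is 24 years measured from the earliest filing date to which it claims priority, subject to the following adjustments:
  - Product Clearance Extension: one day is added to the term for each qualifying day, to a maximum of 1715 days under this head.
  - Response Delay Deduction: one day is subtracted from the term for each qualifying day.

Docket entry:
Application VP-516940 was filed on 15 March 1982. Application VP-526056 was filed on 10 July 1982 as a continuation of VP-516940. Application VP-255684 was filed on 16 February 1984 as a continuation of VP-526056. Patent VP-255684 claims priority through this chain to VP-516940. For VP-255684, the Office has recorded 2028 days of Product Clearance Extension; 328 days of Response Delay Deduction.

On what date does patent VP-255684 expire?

December 31, 2009

Earliest priority filing: 15 March 1982.
Base term: 15 March 1982 + 24 years → 15 March 2006.
Product Clearance Extension: 2028 days claimed exceeds the 1715-day cap, so +1715 days → 24 November 2010.
Response Delay Deduction: −328 days → 31 December 2009.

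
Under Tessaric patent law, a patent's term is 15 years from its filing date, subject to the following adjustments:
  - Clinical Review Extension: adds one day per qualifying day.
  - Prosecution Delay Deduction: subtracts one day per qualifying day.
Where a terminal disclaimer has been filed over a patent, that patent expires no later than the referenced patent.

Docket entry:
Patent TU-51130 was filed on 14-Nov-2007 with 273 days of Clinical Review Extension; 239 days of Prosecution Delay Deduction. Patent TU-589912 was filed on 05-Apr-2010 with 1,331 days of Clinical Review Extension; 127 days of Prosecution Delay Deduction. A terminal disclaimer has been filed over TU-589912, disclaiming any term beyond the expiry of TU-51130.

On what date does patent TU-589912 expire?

2022-12-18

Natural term of TU-589912:
  Base: filing + 15 years → 5 April 2025.
  Clinical Review Extension: +1331 days → 26 November 2028.
  Prosecution Delay Deduction: −127 days → 22 July 2028.
Expiry of referenced patent TU-51130:
  Base: filing + 15 years → 14 November 2022.
  Clinical Review Extension: +273 days → 14 August 2023.
  Prosecution Delay Deduction: −239 days → 18 December 2022.
Terminal disclaimer: TU-589912 expires on the earlier of 22 July 2028 and 18 December 2022.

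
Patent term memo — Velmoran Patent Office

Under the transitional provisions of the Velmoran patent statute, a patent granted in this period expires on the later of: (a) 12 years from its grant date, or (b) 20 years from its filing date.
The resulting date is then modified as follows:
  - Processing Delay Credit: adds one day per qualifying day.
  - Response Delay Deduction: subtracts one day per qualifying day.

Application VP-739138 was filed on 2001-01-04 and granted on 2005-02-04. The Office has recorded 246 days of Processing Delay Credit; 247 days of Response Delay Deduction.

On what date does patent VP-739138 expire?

2021-01-03

(a) grant + 12 years → 4 February 2017.
(b) filing + 20 years → 4 January 2021.
Later of the two: 4 January 2021.
Processing Delay Credit: +246 days → 7 September 2021.
Response Delay Deduction: −247 days → 3 January 2021.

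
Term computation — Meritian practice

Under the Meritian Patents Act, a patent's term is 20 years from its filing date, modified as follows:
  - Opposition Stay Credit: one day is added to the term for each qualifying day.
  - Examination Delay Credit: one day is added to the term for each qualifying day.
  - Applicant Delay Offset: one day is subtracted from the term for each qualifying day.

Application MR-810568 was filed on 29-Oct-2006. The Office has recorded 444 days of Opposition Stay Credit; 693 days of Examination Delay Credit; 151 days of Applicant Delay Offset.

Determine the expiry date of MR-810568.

Base term: filing date + 20 years → 29 October 2026.
Opposition Stay Credit: +444 days → 16 January 2028.
Examination Delay Credit: +693 days → 9 December 2029.
Applicant Delay Offset: −151 days → 11 July 2029.

2029-07-11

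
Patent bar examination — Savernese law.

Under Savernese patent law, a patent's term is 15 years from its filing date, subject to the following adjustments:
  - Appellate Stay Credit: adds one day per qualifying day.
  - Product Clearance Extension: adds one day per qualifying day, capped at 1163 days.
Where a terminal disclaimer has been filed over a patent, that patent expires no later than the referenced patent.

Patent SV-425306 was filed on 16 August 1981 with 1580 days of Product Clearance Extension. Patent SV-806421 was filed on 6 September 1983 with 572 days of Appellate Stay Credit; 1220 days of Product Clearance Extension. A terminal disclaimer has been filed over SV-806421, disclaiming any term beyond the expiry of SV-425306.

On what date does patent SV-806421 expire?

Natural term of SV-806421:
  Base: filing + 15 years → 6 September 1998.
  Appellate Stay Credit: +572 days → 31 March 2000.
  Product Clearance Extension: 1220 days claimed exceeds the 1163-day cap, so +1163 days → 7 June 2003.
Expiry of referenced patent SV-425306:
  Base: filing + 15 years → 16 August 1996.
  Product Clearance Extension: 1580 days claimed exceeds the 1163-day cap, so +1163 days → 23 October 1999.
Terminal disclaimer: SV-806421 expires on the earlier of 7 June 2003 and 23 October 1999.

1999-10-23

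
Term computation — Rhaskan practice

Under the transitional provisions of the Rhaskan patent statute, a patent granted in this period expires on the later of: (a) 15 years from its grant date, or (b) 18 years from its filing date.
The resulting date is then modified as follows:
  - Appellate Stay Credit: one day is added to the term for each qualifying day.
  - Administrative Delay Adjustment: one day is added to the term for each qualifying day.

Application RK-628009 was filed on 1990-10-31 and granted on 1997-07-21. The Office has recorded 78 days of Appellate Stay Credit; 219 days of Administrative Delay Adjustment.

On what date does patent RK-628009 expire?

May 14, 2013

(a) grant + 15 years → 21 July 2012.
(b) filing + 18 years → 31 October 2008.
Later of the two: 21 July 2012.
Appellate Stay Credit: +78 days → 7 October 2012.
Administrative Delay Adjustment: +219 days → 14 May 2013.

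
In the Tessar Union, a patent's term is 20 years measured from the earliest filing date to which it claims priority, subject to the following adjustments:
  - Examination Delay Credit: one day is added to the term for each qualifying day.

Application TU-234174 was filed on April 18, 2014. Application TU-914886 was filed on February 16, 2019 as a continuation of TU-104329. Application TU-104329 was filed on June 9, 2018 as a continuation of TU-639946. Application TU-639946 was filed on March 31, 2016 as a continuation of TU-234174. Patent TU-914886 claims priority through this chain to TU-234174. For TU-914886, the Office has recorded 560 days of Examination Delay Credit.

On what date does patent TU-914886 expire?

Earliest priority filing: 18 April 2014.
Base term: 18 April 2014 + 20 years → 18 April 2034.
Examination Delay Credit: +560 days → 30 October 2035.

2035-10-30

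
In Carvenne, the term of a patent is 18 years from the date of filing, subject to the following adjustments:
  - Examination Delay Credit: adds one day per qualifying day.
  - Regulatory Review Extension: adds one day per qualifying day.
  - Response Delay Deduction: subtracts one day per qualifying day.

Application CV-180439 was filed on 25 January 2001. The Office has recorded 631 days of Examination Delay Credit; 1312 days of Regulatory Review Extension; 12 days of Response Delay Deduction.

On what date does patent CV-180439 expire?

May 9, 2024

Base term: filing date + 18 years → 25 January 2019.
Examination Delay Credit: +631 days → 17 October 2020.
Regulatory Review Extension: +1312 days → 21 May 2024.
Response Delay Deduction: −12 days → 9 May 2024.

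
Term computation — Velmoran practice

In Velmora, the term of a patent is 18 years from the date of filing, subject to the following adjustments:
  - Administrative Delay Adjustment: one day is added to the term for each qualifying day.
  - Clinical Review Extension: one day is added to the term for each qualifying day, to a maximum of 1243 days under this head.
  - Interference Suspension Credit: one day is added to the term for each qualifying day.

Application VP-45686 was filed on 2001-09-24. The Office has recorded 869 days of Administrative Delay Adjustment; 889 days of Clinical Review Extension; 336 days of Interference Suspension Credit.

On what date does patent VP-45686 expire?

Base term: filing date + 18 years → 24 September 2019.
Administrative Delay Adjustment: +869 days → 9 February 2022.
Clinical Review Extension: 889 days (within the 1243-day cap) → +889 days → 17 July 2024.
Interference Suspension Credit: +336 days → 18 June 2025.

June 18, 2025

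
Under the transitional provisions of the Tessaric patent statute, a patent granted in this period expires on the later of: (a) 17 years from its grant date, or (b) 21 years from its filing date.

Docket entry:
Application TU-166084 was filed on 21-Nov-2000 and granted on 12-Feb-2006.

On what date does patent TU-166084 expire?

February 12, 2023

(a) grant + 17 years → 12 February 2023.
(b) filing + 21 years → 21 November 2021.
Later of the two: 12 February 2023.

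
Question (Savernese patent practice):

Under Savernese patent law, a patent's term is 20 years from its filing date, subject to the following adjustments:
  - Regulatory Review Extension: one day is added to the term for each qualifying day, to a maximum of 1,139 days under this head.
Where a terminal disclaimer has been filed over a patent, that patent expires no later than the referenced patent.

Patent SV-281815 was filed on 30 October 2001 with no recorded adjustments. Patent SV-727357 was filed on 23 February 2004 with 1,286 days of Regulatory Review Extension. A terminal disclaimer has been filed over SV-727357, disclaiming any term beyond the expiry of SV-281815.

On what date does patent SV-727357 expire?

October 30, 2021

Natural term of SV-727357:
  Base: filing + 20 years → 23 February 2024.
  Regulatory Review Extension: 1286 days claimed exceeds the 1139-day cap, so +1139 days → 7 April 2027.
Expiry of referenced patent SV-281815:
  Base: filing + 20 years → 30 October 2021.
Terminal disclaimer: SV-727357 expires on the earlier of 7 April 2027 and 30 October 2021.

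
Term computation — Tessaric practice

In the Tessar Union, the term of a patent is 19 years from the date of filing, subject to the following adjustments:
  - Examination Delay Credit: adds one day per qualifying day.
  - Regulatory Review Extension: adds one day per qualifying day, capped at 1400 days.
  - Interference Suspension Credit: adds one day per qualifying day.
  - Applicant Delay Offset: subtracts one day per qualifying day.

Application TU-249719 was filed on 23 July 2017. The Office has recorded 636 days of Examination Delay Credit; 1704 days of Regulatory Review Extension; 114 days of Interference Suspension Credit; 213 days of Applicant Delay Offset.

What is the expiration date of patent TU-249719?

November 11, 2041

Base term: filing date + 19 years → 23 July 2036.
Examination Delay Credit: +636 days → 20 April 2038.
Regulatory Review Extension: 1704 days claimed exceeds the 1400-day cap, so +1400 days → 18 February 2042.
Interference Suspension Credit: +114 days → 12 June 2042.
Applicant Delay Offset: −213 days → 11 November 2041.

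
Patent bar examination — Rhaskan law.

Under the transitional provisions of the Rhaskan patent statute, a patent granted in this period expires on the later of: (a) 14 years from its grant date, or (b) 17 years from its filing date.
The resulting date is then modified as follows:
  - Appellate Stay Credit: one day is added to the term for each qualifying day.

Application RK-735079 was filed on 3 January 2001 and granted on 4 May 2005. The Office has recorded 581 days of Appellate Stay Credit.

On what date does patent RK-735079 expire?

(a) grant + 14 years → 4 May 2019.
(b) filing + 17 years → 3 January 2018.
Later of the two: 4 May 2019.
Appellate Stay Credit: +581 days → 5 December 2020.

2020-12-05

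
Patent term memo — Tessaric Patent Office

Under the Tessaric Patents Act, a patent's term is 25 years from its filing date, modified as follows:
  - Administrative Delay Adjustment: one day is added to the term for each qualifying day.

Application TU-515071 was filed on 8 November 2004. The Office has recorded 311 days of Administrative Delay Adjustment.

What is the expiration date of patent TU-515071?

Base term: filing date + 25 years → 8 November 2029.
Administrative Delay Adjustment: +311 days → 15 September 2030.

September 15, 2030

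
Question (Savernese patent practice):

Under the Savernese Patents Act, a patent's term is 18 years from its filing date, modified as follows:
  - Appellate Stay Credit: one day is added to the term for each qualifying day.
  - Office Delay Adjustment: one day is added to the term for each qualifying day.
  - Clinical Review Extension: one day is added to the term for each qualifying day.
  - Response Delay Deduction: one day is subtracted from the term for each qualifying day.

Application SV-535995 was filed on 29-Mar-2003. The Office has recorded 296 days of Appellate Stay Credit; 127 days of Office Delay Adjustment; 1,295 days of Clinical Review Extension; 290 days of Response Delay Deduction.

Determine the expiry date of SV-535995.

February 24, 2025

Base term: filing date + 18 years → 29 March 2021.
Appellate Stay Credit: +296 days → 19 January 2022.
Office Delay Adjustment: +127 days → 26 May 2022.
Clinical Review Extension: +1295 days → 11 December 2025.
Response Delay Deduction: −290 days → 24 February 2025.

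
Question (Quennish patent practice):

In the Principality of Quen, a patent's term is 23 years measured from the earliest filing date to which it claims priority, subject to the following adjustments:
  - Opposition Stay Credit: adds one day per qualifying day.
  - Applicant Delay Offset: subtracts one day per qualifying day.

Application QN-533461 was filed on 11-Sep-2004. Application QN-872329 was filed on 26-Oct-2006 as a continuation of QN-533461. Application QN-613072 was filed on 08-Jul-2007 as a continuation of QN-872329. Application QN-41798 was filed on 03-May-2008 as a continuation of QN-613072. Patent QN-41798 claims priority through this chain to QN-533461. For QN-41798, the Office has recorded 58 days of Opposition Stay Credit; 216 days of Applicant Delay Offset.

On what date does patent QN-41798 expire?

April 6, 2027

Earliest priority filing: 11 September 2004.
Base term: 11 September 2004 + 23 years → 11 September 2027.
Opposition Stay Credit: +58 days → 8 November 2027.
Applicant Delay Offset: −216 days → 6 April 2027.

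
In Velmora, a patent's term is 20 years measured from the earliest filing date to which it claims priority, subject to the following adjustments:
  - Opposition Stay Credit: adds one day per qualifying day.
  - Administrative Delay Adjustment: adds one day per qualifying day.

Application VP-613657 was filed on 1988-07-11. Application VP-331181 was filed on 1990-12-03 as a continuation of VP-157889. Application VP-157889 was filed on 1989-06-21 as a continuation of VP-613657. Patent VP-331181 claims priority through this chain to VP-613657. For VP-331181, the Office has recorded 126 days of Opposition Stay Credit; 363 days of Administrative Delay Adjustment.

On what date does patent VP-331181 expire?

Earliest priority filing: 11 July 1988.
Base term: 11 July 1988 + 20 years → 11 July 2008.
Opposition Stay Credit: +126 days → 14 November 2008.
Administrative Delay Adjustment: +363 days → 12 November 2009.

2009-11-12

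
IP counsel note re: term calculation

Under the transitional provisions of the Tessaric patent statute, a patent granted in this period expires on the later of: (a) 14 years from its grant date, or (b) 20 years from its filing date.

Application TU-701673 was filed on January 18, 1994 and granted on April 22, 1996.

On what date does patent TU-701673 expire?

2014-01-18

(a) grant + 14 years → 22 April 2010.
(b) filing + 20 years → 18 January 2014.
Later of the two: 18 January 2014.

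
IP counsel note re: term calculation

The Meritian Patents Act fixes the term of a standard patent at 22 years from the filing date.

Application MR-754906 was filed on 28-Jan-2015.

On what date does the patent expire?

Filing date + 22 years → 28 January 2037.

2037-01-28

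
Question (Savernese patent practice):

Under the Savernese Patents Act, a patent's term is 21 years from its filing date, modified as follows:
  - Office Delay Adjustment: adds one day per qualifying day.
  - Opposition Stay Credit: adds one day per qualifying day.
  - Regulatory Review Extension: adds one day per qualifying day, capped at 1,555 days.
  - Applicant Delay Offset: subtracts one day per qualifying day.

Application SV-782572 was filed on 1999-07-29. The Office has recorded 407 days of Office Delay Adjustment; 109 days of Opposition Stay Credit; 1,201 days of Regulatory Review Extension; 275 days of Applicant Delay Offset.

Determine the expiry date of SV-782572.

July 10, 2024

Base term: filing date + 21 years → 29 July 2020.
Office Delay Adjustment: +407 days → 9 September 2021.
Opposition Stay Credit: +109 days → 27 December 2021.
Regulatory Review Extension: 1201 days (within the 1555-day cap) → +1201 days → 11 April 2025.
Applicant Delay Offset: −275 days → 10 July 2024.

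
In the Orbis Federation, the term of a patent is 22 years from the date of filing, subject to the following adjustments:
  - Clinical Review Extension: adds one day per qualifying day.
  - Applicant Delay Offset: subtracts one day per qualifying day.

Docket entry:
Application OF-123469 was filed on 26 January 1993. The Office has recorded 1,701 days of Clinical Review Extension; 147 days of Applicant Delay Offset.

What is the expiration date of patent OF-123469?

Base term: filing date + 22 years → 26 January 2015.
Clinical Review Extension: +1701 days → 23 September 2019.
Applicant Delay Offset: −147 days → 29 April 2019.

2019-04-29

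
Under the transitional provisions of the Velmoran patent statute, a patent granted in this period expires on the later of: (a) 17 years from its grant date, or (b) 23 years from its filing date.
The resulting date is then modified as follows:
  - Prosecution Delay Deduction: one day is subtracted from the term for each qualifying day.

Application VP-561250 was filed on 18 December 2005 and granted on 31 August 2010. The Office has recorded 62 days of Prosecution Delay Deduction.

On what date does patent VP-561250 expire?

2028-10-17

(a) grant + 17 years → 31 August 2027.
(b) filing + 23 years → 18 December 2028.
Later of the two: 18 December 2028.
Prosecution Delay Deduction: −62 days → 17 October 2028.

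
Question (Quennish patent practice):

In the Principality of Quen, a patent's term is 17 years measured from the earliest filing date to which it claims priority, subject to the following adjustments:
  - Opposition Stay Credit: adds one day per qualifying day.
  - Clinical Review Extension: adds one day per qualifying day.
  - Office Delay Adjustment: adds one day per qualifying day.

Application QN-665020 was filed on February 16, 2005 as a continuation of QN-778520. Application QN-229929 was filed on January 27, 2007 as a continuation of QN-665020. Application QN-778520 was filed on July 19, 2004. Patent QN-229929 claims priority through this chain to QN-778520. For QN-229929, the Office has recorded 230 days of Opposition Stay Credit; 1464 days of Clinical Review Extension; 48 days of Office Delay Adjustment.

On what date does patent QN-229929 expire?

Earliest priority filing: 19 July 2004.
Base term: 19 July 2004 + 17 years → 19 July 2021.
Opposition Stay Credit: +230 days → 6 March 2022.
Clinical Review Extension: +1464 days → 9 March 2026.
Office Delay Adjustment: +48 days → 26 April 2026.

2026-04-26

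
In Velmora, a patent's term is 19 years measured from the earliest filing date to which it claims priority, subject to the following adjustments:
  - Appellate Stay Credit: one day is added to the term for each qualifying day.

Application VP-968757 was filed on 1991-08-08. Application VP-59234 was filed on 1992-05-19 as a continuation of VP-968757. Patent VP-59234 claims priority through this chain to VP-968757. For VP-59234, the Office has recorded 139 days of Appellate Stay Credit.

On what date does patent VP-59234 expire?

December 25, 2010

Earliest priority filing: 8 August 1991.
Base term: 8 August 1991 + 19 years → 8 August 2010.
Appellate Stay Credit: +139 days → 25 December 2010.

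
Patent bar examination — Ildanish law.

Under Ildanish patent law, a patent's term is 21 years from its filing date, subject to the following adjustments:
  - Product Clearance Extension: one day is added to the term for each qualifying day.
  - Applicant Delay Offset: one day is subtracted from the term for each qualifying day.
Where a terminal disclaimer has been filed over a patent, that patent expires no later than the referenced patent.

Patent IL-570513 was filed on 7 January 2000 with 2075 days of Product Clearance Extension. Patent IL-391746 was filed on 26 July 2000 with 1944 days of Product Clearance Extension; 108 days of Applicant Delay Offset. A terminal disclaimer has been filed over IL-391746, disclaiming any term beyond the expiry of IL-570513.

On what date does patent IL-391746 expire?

Natural term of IL-391746:
  Base: filing + 21 years → 26 July 2021.
  Product Clearance Extension: +1944 days → 21 November 2026.
  Applicant Delay Offset: −108 days → 5 August 2026.
Expiry of referenced patent IL-570513:
  Base: filing + 21 years → 7 January 2021.
  Product Clearance Extension: +2075 days → 13 September 2026.
Terminal disclaimer: IL-391746 expires on the earlier of 5 August 2026 and 13 September 2026.

August 5, 2026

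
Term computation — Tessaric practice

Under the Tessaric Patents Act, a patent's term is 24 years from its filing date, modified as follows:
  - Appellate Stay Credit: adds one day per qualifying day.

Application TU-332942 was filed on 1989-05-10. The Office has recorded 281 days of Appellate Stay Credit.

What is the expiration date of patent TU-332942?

February 15, 2014

Base term: filing date + 24 years → 10 May 2013.
Appellate Stay Credit: +281 days → 15 February 2014.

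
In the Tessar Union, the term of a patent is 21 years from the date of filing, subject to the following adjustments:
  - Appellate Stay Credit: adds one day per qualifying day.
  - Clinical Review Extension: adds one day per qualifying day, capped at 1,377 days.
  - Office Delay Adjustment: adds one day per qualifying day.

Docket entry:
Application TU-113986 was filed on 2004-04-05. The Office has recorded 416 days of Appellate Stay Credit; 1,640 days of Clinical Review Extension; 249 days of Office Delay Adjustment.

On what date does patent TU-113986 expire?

November 7, 2030

Base term: filing date + 21 years → 5 April 2025.
Appellate Stay Credit: +416 days → 26 May 2026.
Clinical Review Extension: 1640 days claimed exceeds the 1377-day cap, so +1377 days → 3 March 2030.
Office Delay Adjustment: +249 days → 7 November 2030.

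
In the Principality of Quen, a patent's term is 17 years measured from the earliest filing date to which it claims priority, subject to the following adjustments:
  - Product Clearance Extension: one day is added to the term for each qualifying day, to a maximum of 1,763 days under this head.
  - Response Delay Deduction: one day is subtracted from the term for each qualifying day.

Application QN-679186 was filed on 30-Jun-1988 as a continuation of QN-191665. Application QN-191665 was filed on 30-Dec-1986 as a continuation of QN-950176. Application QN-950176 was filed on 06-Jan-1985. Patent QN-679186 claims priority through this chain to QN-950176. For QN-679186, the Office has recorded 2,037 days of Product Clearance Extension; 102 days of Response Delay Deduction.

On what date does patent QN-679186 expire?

Earliest priority filing: 6 January 1985.
Base term: 6 January 1985 + 17 years → 6 January 2002.
Product Clearance Extension: 2037 days claimed exceeds the 1763-day cap, so +1763 days → 4 November 2006.
Response Delay Deduction: −102 days → 25 July 2006.

July 25, 2006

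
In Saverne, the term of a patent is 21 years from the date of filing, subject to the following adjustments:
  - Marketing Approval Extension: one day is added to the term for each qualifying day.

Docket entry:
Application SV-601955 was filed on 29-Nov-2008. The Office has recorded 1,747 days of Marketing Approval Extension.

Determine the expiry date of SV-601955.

2034-09-11

Base term: filing date + 21 years → 29 November 2029.
Marketing Approval Extension: +1747 days → 11 September 2034.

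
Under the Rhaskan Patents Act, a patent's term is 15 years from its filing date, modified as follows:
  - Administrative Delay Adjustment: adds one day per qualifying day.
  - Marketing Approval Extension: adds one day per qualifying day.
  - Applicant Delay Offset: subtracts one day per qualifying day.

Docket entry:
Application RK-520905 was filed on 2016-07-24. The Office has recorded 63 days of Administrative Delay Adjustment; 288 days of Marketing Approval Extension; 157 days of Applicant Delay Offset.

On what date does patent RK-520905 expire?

2032-02-03

Base term: filing date + 15 years → 24 July 2031.
Administrative Delay Adjustment: +63 days → 25 September 2031.
Marketing Approval Extension: +288 days → 9 July 2032.
Applicant Delay Offset: −157 days → 3 February 2032.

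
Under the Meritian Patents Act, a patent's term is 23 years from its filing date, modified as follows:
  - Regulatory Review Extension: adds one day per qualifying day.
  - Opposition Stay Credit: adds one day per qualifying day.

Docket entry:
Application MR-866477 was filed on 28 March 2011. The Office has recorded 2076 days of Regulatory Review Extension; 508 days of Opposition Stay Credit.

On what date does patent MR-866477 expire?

April 24, 2041

Base term: filing date + 23 years → 28 March 2034.
Regulatory Review Extension: +2076 days → 3 December 2039.
Opposition Stay Credit: +508 days → 24 April 2041.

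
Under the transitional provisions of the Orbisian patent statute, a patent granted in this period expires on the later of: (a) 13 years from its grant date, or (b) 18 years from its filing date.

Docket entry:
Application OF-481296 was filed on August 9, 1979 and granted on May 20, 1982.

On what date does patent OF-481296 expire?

1997-08-09

(a) grant + 13 years → 20 May 1995.
(b) filing + 18 years → 9 August 1997.
Later of the two: 9 August 1997.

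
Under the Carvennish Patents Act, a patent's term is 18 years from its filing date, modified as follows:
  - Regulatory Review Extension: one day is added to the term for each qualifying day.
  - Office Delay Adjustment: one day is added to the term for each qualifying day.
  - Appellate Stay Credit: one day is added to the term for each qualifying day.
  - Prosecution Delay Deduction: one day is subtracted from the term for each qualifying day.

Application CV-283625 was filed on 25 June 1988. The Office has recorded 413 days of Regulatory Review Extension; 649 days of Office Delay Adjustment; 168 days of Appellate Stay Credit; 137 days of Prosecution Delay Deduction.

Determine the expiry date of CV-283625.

Base term: filing date + 18 years → 25 June 2006.
Regulatory Review Extension: +413 days → 12 August 2007.
Office Delay Adjustment: +649 days → 22 May 2009.
Appellate Stay Credit: +168 days → 6 November 2009.
Prosecution Delay Deduction: −137 days → 22 June 2009.

June 22, 2009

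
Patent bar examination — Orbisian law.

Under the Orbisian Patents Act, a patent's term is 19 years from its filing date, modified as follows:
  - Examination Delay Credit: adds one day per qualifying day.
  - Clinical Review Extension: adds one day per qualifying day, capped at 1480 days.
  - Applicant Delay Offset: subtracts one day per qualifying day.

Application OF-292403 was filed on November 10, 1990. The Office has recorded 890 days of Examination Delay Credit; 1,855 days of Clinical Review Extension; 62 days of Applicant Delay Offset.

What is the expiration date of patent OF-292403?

Base term: filing date + 19 years → 10 November 2009.
Examination Delay Credit: +890 days → 18 April 2012.
Clinical Review Extension: 1855 days claimed exceeds the 1480-day cap, so +1480 days → 7 May 2016.
Applicant Delay Offset: −62 days → 6 March 2016.

2016-03-06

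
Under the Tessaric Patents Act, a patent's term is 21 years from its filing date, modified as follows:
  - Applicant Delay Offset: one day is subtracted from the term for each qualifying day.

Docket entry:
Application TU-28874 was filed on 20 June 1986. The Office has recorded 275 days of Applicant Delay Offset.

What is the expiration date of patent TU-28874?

September 18, 2006

Base term: filing date + 21 years → 20 June 2007.
Applicant Delay Offset: −275 days → 18 September 2006.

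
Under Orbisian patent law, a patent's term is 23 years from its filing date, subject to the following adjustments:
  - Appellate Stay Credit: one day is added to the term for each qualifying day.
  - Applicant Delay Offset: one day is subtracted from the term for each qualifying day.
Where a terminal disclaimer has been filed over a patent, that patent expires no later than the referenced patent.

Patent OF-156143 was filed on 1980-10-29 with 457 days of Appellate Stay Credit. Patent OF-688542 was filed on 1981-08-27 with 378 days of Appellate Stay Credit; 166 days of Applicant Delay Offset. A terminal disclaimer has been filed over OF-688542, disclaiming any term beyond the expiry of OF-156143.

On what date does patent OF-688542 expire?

January 28, 2005

Natural term of OF-688542:
  Base: filing + 23 years → 27 August 2004.
  Appellate Stay Credit: +378 days → 9 September 2005.
  Applicant Delay Offset: −166 days → 27 March 2005.
Expiry of referenced patent OF-156143:
  Base: filing + 23 years → 29 October 2003.
  Appellate Stay Credit: +457 days → 28 January 2005.
Terminal disclaimer: OF-688542 expires on the earlier of 27 March 2005 and 28 January 2005.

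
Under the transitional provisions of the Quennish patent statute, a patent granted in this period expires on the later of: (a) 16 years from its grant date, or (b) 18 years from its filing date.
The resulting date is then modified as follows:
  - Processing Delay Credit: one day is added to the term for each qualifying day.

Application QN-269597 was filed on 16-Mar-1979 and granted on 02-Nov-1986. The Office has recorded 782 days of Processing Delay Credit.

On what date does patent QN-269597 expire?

December 23, 2004

(a) grant + 16 years → 2 November 2002.
(b) filing + 18 years → 16 March 1997.
Later of the two: 2 November 2002.
Processing Delay Credit: +782 days → 23 December 2004.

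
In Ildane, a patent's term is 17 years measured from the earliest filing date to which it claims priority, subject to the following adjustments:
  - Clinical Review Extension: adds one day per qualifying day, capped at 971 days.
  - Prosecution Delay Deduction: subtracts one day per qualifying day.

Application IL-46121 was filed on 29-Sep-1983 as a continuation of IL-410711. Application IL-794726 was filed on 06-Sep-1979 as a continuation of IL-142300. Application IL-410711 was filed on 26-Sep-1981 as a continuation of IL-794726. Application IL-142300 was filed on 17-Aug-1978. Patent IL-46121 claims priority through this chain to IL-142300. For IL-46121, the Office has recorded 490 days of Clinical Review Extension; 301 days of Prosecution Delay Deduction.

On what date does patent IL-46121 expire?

Earliest priority filing: 17 August 1978.
Base term: 17 August 1978 + 17 years → 17 August 1995.
Clinical Review Extension: 490 days (within the 971-day cap) → +490 days → 19 December 1996.
Prosecution Delay Deduction: −301 days → 22 February 1996.

1996-02-22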